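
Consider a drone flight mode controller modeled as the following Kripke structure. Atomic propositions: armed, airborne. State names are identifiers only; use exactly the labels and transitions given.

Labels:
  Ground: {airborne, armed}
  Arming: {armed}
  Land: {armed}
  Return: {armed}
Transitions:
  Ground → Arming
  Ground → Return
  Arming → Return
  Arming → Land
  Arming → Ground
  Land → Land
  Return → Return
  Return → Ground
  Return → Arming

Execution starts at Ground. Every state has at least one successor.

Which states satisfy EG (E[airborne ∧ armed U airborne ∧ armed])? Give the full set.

States satisfying E[airborne ∧ armed U airborne ∧ armed]: {Ground}.
States satisfying EG (E[airborne ∧ armed U airborne ∧ armed]): ∅.

none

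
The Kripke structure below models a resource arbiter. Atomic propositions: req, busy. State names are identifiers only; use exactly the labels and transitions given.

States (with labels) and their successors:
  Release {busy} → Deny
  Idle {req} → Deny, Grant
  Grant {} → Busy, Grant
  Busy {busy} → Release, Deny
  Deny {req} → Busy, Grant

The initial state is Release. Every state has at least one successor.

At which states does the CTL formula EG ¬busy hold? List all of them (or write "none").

States satisfying ¬busy: {Idle, Grant, Deny}.
States satisfying EG ¬busy: {Idle, Grant, Deny}.

{Idle, Grant, Deny}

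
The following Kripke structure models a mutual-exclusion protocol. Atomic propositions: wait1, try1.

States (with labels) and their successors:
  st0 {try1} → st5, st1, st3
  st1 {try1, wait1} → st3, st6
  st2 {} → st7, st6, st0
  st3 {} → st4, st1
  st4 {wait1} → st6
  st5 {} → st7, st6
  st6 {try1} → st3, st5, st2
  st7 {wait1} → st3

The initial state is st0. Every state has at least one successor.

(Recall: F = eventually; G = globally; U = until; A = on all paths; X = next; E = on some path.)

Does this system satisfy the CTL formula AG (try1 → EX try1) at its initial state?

States satisfying try1 → EX try1: {st0, st1, st2, st3, st4, st5, st7}.
States satisfying AG (try1 → EX try1): ∅.
st6 is reachable from st0 and violates try1 → EX try1, so AG fails at st0.
st0 ∉ Sat(AG (try1 → EX try1)).

Does not hold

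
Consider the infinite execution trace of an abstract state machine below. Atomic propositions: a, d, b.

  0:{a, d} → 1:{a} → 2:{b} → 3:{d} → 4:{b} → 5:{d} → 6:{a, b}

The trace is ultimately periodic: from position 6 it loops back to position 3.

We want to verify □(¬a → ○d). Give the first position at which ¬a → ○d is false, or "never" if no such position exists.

3

Check ¬a → ○d at each position in order: 0 ✓, 1 ✓, 2 ✓.
At position 3 the labels are {d} and the next position 4 has {b}, so ¬a → ○d is false there. This is the first violation.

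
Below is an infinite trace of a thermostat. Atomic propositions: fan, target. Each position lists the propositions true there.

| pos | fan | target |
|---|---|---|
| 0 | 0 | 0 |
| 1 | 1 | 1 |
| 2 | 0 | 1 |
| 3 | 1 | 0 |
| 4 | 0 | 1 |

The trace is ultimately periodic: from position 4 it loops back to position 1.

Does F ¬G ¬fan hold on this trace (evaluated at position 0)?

¬G ¬fan holds at position 0, which is reachable from 0, so F ¬G ¬fan holds.

Holds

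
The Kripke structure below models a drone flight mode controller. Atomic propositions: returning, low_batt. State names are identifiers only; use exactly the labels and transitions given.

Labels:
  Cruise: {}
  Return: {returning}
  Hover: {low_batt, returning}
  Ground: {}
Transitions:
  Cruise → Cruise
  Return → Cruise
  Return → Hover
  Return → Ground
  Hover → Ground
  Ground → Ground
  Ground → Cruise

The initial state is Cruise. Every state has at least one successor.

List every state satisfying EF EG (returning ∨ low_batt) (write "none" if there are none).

none

States satisfying EG (returning ∨ low_batt): ∅.
States satisfying EF EG (returning ∨ low_batt): ∅.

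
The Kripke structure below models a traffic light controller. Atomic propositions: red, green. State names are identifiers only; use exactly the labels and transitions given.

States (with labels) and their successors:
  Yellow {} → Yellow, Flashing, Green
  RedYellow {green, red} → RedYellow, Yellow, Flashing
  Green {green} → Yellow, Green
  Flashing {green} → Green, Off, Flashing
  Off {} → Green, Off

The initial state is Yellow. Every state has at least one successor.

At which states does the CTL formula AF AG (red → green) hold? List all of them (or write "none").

States satisfying AG (red → green): {Yellow, RedYellow, Green, Flashing, Off}.
States satisfying AF AG (red → green): {Yellow, RedYellow, Green, Flashing, Off}.

{Yellow, RedYellow, Green, Flashing, Off}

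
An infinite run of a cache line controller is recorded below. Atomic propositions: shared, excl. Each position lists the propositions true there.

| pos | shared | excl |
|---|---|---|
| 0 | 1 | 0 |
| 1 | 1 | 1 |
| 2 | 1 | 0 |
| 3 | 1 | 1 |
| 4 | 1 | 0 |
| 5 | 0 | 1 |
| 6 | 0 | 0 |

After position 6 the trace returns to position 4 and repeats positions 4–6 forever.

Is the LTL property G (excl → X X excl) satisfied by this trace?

excl → X X excl must hold at every position from 0 onward. It fails at position 5, so G (excl → X X excl) is false.
Positions where excl holds: 1, 3, 5.
Check X X excl at each: 1→ok, 3→ok, 5→fails.

No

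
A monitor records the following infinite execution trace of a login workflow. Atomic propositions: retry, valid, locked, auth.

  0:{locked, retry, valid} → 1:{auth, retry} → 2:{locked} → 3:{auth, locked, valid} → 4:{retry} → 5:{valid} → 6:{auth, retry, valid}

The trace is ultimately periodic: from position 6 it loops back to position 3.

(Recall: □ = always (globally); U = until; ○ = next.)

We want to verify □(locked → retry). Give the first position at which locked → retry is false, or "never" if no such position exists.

2

Check locked → retry at each position in order: 0 ✓, 1 ✓.
At position 2 the labels are {locked}, so locked → retry is false there. This is the first violation.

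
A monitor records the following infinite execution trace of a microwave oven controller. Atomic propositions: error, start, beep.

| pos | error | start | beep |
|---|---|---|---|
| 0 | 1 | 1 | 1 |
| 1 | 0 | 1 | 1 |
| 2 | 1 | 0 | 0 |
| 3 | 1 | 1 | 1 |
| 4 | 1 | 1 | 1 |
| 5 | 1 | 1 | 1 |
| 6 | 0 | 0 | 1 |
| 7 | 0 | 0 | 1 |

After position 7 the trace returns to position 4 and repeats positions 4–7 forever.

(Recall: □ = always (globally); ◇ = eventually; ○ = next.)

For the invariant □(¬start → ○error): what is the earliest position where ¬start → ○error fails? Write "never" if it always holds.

6

Check ¬start → ○error at each position in order: 0 ✓, 1 ✓, 2 ✓, 3 ✓, 4 ✓, 5 ✓.
At position 6 the labels are {beep} and the next position 7 has {beep}, so ¬start → ○error is false there. This is the first violation.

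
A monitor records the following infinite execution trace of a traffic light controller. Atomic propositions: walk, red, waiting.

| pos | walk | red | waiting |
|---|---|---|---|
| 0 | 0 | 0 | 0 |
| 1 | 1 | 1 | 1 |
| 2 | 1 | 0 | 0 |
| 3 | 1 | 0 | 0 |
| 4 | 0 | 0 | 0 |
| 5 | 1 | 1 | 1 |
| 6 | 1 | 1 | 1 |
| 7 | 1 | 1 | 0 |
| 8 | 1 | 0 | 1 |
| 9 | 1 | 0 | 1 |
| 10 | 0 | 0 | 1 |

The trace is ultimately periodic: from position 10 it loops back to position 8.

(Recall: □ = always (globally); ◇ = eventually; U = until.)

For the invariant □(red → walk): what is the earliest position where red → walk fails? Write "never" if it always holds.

never

red → walk holds at every position 0..10, and those are all the positions the trace ever visits, so the invariant □(red → walk) is never violated.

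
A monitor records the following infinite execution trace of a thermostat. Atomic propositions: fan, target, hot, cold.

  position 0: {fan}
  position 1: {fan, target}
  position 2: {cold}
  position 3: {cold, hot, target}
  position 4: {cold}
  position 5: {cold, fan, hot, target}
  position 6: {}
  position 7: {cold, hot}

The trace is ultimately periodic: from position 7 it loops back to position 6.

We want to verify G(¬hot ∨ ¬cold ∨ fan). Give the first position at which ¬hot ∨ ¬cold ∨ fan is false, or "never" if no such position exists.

Check ¬hot ∨ ¬cold ∨ fan at each position in order: 0 ✓, 1 ✓, 2 ✓.
At position 3 the labels are {cold, hot, target}, so ¬hot ∨ ¬cold ∨ fan is false there. This is the first violation.

3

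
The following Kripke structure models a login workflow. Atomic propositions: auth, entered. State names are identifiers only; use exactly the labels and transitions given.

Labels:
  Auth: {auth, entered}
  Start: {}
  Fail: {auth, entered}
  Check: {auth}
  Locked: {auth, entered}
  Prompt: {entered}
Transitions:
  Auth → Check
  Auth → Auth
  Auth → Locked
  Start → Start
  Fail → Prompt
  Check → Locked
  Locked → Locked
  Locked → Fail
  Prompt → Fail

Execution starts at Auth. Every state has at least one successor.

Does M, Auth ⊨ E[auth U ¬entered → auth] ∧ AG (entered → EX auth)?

Does not hold

States satisfying auth: {Auth, Fail, Check, Locked}.
States satisfying ¬entered → auth: {Auth, Fail, Check, Locked, Prompt}.
States satisfying E[auth U ¬entered → auth]: {Auth, Fail, Check, Locked, Prompt}.
States satisfying entered → EX auth: {Auth, Start, Check, Locked, Prompt}.
States satisfying AG (entered → EX auth): {Start}.
States satisfying E[auth U ¬entered → auth] ∧ AG (entered → EX auth): ∅.
Auth ∉ Sat(E[auth U ¬entered → auth] ∧ AG (entered → EX auth)).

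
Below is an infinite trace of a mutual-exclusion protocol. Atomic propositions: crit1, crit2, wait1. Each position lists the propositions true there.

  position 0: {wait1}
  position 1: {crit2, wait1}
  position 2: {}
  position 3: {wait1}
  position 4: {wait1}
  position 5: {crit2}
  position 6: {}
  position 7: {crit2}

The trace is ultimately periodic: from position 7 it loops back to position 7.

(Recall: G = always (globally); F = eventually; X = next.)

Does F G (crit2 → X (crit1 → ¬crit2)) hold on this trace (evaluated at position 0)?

G (crit2 → X (crit1 → ¬crit2)) holds at position 0, which is reachable from 0, so F G (crit2 → X (crit1 → ¬crit2)) holds.

Yes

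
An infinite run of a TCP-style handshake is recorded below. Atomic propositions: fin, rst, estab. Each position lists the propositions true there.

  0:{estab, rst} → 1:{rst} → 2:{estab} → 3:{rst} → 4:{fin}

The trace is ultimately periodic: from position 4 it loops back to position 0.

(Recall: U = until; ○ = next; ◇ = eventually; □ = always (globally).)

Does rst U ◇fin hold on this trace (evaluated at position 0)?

Yes

Walking from position 0: ◇fin first holds at position 0, and rst holds at every earlier position along the way, so rst U ◇fin holds.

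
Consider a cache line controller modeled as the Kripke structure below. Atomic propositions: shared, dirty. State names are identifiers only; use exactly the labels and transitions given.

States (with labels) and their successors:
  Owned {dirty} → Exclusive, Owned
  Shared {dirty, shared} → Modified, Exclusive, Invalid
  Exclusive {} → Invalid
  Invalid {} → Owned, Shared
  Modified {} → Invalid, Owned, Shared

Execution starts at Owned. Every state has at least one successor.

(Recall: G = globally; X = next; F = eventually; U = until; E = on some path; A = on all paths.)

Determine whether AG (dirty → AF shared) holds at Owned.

States satisfying dirty → AF shared: {Shared, Exclusive, Invalid, Modified}.
States satisfying AG (dirty → AF shared): ∅.
Owned is reachable from Owned and violates dirty → AF shared, so AG fails at Owned.
Owned ∉ Sat(AG (dirty → AF shared)).

Violated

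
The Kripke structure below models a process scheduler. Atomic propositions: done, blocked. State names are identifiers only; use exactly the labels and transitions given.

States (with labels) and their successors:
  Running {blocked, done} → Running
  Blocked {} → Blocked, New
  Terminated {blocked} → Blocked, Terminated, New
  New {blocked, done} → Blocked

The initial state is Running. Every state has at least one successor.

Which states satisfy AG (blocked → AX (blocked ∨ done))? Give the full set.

States satisfying blocked → AX (blocked ∨ done): {Running, Blocked}.
States satisfying AG (blocked → AX (blocked ∨ done)): {Running}.

{Running}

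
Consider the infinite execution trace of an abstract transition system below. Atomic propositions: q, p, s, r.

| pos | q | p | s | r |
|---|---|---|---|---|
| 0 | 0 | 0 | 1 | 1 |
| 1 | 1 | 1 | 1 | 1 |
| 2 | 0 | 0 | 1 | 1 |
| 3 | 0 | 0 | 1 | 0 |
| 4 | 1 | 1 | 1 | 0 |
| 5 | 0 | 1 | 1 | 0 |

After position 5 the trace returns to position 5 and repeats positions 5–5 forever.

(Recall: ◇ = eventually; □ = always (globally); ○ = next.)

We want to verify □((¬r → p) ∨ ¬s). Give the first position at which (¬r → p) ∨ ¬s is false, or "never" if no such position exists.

Check (¬r → p) ∨ ¬s at each position in order: 0 ✓, 1 ✓, 2 ✓.
At position 3 the labels are {s}, so (¬r → p) ∨ ¬s is false there. This is the first violation.

3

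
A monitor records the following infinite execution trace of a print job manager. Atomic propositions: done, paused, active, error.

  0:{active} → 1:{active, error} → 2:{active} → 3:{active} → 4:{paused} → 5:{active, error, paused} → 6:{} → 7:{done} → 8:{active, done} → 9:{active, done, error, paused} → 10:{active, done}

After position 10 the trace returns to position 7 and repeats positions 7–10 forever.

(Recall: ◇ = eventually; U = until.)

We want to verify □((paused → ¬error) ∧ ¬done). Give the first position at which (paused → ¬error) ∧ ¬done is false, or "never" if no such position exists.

Check (paused → ¬error) ∧ ¬done at each position in order: 0 ✓, 1 ✓, 2 ✓, 3 ✓, 4 ✓.
At position 5 the labels are {active, error, paused}, so (paused → ¬error) ∧ ¬done is false there. This is the first violation.

5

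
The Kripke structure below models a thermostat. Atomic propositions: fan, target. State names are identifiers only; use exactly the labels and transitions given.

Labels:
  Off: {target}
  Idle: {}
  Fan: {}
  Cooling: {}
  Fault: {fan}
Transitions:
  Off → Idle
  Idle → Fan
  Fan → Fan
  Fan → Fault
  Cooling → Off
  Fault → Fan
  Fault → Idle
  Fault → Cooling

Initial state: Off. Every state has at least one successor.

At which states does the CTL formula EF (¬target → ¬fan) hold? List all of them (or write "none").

States satisfying ¬target → ¬fan: {Off, Idle, Fan, Cooling}.
States satisfying EF (¬target → ¬fan): {Off, Idle, Fan, Cooling, Fault}.

{Off, Idle, Fan, Cooling, Fault}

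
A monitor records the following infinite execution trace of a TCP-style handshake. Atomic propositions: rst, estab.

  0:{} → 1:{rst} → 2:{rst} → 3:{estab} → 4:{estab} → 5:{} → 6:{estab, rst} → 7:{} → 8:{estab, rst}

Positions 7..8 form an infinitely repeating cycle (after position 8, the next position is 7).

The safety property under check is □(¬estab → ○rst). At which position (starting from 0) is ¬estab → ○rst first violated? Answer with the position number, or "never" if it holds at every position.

2

Check ¬estab → ○rst at each position in order: 0 ✓, 1 ✓.
At position 2 the labels are {rst} and the next position 3 has {estab}, so ¬estab → ○rst is false there. This is the first violation.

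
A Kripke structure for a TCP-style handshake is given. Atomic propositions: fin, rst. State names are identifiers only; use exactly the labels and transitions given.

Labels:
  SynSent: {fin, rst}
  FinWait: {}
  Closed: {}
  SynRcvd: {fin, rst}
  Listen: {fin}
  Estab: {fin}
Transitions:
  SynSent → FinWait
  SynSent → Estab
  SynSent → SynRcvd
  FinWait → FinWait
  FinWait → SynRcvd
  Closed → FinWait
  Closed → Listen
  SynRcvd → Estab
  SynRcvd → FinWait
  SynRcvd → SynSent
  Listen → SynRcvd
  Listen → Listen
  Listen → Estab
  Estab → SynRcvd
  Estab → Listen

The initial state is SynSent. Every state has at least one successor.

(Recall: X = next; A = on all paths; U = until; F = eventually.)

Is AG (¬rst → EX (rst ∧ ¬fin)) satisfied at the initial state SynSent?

States satisfying ¬rst → EX (rst ∧ ¬fin): {SynSent, SynRcvd}.
States satisfying AG (¬rst → EX (rst ∧ ¬fin)): ∅.
Estab is reachable from SynSent and violates ¬rst → EX (rst ∧ ¬fin), so AG fails at SynSent.
SynSent ∉ Sat(AG (¬rst → EX (rst ∧ ¬fin))).

Violated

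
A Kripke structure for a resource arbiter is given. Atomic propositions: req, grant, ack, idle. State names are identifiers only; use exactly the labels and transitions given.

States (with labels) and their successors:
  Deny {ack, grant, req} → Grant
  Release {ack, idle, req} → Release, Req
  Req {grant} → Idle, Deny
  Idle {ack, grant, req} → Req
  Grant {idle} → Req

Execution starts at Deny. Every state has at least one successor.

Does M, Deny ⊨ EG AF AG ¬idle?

States satisfying AF AG ¬idle: ∅.
States satisfying EG AF AG ¬idle: ∅.
No suitable path/successor from Deny witnesses the formula.
Deny ∉ Sat(EG AF AG ¬idle).

Does not hold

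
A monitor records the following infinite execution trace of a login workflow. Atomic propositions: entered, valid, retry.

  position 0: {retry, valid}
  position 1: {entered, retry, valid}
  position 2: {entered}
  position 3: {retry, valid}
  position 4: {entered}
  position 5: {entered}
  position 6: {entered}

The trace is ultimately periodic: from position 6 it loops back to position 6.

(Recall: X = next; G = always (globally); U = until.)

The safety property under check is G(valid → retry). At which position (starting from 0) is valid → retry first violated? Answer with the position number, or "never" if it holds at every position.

valid → retry holds at every position 0..6, and those are all the positions the trace ever visits, so the invariant G(valid → retry) is never violated.

never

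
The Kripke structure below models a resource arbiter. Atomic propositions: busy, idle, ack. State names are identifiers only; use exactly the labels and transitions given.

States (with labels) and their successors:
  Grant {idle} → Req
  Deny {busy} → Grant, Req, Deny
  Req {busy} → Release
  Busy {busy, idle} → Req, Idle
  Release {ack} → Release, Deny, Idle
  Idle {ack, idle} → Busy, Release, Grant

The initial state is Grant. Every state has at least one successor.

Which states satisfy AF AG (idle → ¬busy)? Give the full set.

States satisfying AG (idle → ¬busy): ∅.
States satisfying AF AG (idle → ¬busy): ∅.

none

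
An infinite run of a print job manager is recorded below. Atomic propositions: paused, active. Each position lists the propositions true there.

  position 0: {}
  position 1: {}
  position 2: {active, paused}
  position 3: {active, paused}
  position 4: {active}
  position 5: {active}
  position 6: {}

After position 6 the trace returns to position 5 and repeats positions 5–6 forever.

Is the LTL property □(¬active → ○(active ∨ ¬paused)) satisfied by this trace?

Yes

¬active → ○(active ∨ ¬paused) holds at every position 0..6, and those are all positions ever visited, so □(¬active → ○(active ∨ ¬paused)) holds.
Positions where ¬active holds: 0, 1, 6.
Check ○(active ∨ ¬paused) at each: 0→ok, 1→ok, 6→ok.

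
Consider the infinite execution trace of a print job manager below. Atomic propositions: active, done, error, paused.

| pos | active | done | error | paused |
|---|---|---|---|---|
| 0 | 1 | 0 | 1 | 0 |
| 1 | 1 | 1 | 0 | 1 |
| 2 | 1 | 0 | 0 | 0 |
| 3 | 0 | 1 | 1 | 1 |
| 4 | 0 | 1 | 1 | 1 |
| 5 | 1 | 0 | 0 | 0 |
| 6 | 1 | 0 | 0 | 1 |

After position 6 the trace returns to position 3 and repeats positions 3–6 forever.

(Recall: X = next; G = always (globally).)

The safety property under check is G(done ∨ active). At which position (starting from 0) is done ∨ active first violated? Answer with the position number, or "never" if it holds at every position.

done ∨ active holds at every position 0..6, and those are all the positions the trace ever visits, so the invariant G(done ∨ active) is never violated.

never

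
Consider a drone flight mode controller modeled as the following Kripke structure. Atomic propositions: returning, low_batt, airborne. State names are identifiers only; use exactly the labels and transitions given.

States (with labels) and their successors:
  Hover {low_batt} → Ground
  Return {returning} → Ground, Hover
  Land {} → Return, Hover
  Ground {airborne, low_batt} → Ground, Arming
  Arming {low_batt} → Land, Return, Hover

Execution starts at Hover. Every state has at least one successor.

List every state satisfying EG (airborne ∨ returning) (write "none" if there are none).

{Return, Ground}

States satisfying airborne ∨ returning: {Return, Ground}.
States satisfying EG (airborne ∨ returning): {Return, Ground}.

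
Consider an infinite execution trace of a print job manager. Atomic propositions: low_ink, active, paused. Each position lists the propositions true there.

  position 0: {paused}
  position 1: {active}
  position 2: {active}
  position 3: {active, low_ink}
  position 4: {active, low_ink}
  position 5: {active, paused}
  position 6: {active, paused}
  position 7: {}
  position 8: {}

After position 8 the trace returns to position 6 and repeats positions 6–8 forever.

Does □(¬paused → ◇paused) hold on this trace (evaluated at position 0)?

¬paused → ◇paused holds at every position 0..8, and those are all positions ever visited, so □(¬paused → ◇paused) holds.
Positions where ¬paused holds: 1, 2, 3, 4, 7, 8.
Check ◇paused at each: 1→ok, 2→ok, 3→ok, 4→ok, 7→ok, 8→ok.

Satisfied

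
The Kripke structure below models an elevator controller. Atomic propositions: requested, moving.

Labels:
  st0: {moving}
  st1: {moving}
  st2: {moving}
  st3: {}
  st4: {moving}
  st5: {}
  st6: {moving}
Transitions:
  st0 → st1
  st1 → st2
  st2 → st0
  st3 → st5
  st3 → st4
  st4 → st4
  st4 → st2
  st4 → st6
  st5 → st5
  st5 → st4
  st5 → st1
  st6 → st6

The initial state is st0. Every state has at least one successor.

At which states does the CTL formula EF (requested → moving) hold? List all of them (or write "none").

States satisfying requested → moving: {st0, st1, st2, st3, st4, st5, st6}.
States satisfying EF (requested → moving): {st0, st1, st2, st3, st4, st5, st6}.

{st0, st1, st2, st3, st4, st5, st6}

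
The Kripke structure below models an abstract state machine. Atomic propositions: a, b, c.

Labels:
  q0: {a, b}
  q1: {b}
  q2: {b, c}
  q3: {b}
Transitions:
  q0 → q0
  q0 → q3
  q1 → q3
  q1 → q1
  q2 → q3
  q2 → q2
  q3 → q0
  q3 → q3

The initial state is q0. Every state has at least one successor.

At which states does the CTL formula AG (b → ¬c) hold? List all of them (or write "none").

States satisfying b → ¬c: {q0, q1, q3}.
States satisfying AG (b → ¬c): {q0, q1, q3}.

{q0, q1, q3}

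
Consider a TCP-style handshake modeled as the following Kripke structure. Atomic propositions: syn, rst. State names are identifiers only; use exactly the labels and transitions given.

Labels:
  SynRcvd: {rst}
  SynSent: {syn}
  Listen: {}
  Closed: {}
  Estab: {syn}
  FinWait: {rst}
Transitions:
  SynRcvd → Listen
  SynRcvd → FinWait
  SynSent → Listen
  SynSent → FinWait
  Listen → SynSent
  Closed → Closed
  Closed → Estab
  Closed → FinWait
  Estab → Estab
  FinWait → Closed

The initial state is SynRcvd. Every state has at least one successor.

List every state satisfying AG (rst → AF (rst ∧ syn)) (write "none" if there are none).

{Estab}

States satisfying rst → AF (rst ∧ syn): {SynSent, Listen, Closed, Estab}.
States satisfying AG (rst → AF (rst ∧ syn)): {Estab}.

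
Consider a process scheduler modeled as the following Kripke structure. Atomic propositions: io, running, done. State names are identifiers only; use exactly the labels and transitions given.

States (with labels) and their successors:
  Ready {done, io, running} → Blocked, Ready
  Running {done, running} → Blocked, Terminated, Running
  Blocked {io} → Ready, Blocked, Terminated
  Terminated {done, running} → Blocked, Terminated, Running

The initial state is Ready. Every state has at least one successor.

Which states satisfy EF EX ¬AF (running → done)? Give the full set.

States satisfying EX ¬AF (running → done): ∅.
States satisfying EF EX ¬AF (running → done): ∅.

none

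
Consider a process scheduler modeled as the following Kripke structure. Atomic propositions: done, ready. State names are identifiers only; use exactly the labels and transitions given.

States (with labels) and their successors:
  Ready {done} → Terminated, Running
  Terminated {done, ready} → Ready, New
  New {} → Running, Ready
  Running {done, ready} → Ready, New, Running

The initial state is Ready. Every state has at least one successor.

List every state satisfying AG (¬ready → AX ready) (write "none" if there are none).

States satisfying ¬ready → AX ready: {Ready, Terminated, Running}.
States satisfying AG (¬ready → AX ready): ∅.

none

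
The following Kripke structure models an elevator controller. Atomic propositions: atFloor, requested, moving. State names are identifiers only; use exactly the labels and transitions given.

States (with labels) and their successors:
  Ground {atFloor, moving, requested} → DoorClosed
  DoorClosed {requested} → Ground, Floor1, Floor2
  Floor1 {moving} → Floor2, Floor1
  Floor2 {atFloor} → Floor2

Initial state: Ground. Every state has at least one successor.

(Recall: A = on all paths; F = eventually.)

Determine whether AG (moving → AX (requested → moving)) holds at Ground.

States satisfying moving → AX (requested → moving): {DoorClosed, Floor1, Floor2}.
States satisfying AG (moving → AX (requested → moving)): {Floor1, Floor2}.
Ground is reachable from Ground and violates moving → AX (requested → moving), so AG fails at Ground.
Ground ∉ Sat(AG (moving → AX (requested → moving))).

Does not hold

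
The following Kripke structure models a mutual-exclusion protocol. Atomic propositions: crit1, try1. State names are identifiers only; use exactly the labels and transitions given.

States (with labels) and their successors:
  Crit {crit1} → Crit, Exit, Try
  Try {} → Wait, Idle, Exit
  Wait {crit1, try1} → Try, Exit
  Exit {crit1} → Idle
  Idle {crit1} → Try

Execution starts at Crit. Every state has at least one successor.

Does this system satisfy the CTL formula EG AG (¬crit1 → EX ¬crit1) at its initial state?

Violated

States satisfying AG (¬crit1 → EX ¬crit1): ∅.
States satisfying EG AG (¬crit1 → EX ¬crit1): ∅.
No suitable path/successor from Crit witnesses the formula.
Crit ∉ Sat(EG AG (¬crit1 → EX ¬crit1)).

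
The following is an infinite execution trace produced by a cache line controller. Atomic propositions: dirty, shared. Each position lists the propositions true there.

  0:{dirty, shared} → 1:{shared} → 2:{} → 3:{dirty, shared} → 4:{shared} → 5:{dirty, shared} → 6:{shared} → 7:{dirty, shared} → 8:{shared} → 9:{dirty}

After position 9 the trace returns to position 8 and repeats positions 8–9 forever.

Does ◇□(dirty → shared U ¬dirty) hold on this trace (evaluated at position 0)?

□(dirty → shared U ¬dirty) is false at every position 0..9, so it never becomes true and ◇□(dirty → shared U ¬dirty) fails.

Does not hold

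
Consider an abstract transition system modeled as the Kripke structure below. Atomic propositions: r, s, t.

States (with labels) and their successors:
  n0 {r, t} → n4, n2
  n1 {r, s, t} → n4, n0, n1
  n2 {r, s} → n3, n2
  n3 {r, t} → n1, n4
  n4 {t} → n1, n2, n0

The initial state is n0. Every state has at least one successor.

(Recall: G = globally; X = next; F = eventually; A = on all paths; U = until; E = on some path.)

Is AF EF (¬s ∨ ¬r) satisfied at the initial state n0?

Yes

States satisfying EF (¬s ∨ ¬r): {n0, n1, n2, n3, n4}.
States satisfying AF EF (¬s ∨ ¬r): {n0, n1, n2, n3, n4}.
n0 ∈ Sat(AF EF (¬s ∨ ¬r)).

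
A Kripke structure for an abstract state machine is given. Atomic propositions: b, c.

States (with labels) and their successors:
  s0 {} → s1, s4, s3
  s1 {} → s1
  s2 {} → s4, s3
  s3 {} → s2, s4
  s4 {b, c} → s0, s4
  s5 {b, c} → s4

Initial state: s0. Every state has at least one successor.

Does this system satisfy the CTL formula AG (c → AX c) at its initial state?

States satisfying c → AX c: {s0, s1, s2, s3, s5}.
States satisfying AG (c → AX c): {s1}.
s4 is reachable from s0 and violates c → AX c, so AG fails at s0.
s0 ∉ Sat(AG (c → AX c)).

No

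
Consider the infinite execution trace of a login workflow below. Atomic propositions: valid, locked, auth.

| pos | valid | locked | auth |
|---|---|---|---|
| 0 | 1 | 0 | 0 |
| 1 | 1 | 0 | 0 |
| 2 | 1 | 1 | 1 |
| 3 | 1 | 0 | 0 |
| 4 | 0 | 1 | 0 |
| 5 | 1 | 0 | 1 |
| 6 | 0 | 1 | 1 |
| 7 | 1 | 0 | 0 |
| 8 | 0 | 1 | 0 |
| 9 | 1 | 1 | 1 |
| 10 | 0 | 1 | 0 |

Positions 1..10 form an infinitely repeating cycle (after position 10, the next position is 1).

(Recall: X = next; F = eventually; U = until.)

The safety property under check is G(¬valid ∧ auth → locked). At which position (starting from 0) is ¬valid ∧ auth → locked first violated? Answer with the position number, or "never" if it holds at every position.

¬valid ∧ auth → locked holds at every position 0..10, and those are all the positions the trace ever visits, so the invariant G(¬valid ∧ auth → locked) is never violated.

never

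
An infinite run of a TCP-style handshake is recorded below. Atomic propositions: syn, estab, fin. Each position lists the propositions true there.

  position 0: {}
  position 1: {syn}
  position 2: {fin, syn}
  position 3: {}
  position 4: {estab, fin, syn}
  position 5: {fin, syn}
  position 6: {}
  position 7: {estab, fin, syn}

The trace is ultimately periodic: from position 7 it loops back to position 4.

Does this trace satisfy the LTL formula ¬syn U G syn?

Violated

Walking from position 0: at position 1, G syn has not yet held and ¬syn fails, so ¬syn U G syn is false.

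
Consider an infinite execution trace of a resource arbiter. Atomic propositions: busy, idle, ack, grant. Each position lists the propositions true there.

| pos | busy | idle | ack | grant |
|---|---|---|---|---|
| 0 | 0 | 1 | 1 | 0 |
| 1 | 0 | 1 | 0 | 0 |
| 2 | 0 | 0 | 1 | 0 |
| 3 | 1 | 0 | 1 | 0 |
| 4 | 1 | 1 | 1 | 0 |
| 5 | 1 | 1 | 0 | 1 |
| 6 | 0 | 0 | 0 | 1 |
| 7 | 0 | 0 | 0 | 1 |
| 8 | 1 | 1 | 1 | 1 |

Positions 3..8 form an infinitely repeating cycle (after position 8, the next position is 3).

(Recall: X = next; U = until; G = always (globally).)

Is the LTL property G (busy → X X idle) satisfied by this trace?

busy → X X idle must hold at every position from 0 onward. It fails at position 4, so G (busy → X X idle) is false.
Positions where busy holds: 3, 4, 5, 8.
Check X X idle at each: 3→ok, 4→fails, 5→fails, 8→ok.

Violated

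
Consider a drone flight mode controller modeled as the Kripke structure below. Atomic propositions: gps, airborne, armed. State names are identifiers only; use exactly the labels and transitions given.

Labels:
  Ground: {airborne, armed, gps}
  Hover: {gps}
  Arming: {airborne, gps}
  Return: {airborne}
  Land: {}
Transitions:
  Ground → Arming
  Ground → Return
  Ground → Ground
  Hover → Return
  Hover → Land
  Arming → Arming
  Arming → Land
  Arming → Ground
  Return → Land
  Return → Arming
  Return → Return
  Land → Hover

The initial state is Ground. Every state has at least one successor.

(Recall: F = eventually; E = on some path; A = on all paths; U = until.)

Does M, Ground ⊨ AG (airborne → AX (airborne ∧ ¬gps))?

Does not hold

States satisfying airborne → AX (airborne ∧ ¬gps): {Hover, Land}.
States satisfying AG (airborne → AX (airborne ∧ ¬gps)): ∅.
Arming is reachable from Ground and violates airborne → AX (airborne ∧ ¬gps), so AG fails at Ground.
Ground ∉ Sat(AG (airborne → AX (airborne ∧ ¬gps))).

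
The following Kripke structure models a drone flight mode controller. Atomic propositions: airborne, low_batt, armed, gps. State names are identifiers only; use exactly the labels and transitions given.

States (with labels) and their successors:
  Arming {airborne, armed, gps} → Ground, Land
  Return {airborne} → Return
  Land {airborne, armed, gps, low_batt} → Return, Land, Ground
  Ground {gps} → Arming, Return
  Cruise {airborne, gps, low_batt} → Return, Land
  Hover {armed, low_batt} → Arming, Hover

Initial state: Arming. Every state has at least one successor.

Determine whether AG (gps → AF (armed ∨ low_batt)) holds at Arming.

Violated

States satisfying gps → AF (armed ∨ low_batt): {Arming, Return, Land, Cruise, Hover}.
States satisfying AG (gps → AF (armed ∨ low_batt)): {Return}.
Ground is reachable from Arming and violates gps → AF (armed ∨ low_batt), so AG fails at Arming.
Arming ∉ Sat(AG (gps → AF (armed ∨ low_batt))).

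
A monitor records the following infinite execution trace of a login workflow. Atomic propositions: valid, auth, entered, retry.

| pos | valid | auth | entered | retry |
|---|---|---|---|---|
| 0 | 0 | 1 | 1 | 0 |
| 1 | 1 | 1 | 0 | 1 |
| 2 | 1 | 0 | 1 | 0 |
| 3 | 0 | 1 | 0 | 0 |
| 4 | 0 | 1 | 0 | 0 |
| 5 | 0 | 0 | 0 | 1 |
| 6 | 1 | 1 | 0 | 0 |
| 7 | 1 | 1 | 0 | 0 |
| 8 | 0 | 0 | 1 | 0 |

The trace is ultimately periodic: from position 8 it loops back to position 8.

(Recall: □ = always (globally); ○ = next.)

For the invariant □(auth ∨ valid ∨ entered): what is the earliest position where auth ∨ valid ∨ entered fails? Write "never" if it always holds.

5

Check auth ∨ valid ∨ entered at each position in order: 0 ✓, 1 ✓, 2 ✓, 3 ✓, 4 ✓.
At position 5 the labels are {retry}, so auth ∨ valid ∨ entered is false there. This is the first violation.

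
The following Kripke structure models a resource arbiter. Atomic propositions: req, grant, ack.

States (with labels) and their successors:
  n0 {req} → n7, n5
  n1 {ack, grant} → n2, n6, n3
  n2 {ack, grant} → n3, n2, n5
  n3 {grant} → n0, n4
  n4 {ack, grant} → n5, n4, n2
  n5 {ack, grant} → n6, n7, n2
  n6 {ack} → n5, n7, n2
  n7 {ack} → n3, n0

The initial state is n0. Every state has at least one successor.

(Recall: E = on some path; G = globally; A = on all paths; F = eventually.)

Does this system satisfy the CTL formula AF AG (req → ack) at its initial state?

States satisfying AG (req → ack): ∅.
States satisfying AF AG (req → ack): ∅.
There is a path from n0 along which AG (req → ack) never holds.
n0 ∉ Sat(AF AG (req → ack)).

No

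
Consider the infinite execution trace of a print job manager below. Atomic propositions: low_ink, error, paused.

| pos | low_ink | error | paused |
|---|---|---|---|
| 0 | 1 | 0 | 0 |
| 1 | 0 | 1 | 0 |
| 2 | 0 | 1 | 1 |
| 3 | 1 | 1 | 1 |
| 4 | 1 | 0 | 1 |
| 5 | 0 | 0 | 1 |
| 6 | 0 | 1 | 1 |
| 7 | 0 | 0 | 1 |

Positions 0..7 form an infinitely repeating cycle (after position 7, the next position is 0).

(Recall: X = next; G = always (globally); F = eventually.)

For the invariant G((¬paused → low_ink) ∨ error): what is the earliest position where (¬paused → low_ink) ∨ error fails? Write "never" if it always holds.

never

(¬paused → low_ink) ∨ error holds at every position 0..7, and those are all the positions the trace ever visits, so the invariant G((¬paused → low_ink) ∨ error) is never violated.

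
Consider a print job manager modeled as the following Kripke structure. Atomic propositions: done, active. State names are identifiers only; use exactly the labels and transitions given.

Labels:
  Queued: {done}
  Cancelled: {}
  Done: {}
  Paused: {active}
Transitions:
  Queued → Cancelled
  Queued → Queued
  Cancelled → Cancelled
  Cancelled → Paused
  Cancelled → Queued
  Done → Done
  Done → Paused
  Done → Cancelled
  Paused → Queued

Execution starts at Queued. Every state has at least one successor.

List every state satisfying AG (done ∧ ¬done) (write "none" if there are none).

States satisfying done ∧ ¬done: ∅.
States satisfying AG (done ∧ ¬done): ∅.

none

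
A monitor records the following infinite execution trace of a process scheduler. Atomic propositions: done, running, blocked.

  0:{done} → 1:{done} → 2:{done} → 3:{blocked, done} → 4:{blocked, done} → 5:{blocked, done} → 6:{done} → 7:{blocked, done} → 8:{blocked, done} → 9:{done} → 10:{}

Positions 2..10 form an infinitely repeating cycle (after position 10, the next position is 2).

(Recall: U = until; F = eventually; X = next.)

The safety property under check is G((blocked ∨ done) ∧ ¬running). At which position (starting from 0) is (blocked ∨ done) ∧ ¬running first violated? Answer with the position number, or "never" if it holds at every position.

Check (blocked ∨ done) ∧ ¬running at each position in order: 0 ✓, 1 ✓, 2 ✓, 3 ✓, 4 ✓, 5 ✓, 6 ✓, 7 ✓, 8 ✓, 9 ✓.
At position 10 the labels are {}, so (blocked ∨ done) ∧ ¬running is false there. This is the first violation.

10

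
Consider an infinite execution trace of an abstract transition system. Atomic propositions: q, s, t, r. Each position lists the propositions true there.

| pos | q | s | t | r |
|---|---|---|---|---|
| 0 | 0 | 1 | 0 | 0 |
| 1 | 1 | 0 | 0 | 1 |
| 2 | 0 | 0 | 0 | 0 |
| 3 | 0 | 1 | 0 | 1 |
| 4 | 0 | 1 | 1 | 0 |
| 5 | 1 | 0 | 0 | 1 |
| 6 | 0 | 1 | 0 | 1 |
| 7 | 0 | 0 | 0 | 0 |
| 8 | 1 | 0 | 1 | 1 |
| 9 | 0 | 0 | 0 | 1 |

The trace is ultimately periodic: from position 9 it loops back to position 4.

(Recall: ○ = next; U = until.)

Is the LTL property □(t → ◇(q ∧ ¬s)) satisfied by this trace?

Satisfied

t → ◇(q ∧ ¬s) holds at every position 0..9, and those are all positions ever visited, so □(t → ◇(q ∧ ¬s)) holds.
Positions where t holds: 4, 8.
Check ◇(q ∧ ¬s) at each: 4→ok, 8→ok.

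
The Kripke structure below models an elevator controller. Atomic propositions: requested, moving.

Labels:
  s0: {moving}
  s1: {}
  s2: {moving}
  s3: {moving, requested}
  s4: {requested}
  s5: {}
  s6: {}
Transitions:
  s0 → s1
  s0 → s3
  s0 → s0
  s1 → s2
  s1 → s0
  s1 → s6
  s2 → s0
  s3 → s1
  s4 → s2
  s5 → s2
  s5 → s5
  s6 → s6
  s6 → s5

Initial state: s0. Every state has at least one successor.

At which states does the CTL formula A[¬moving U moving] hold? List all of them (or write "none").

{s0, s2, s3, s4}

States satisfying ¬moving: {s1, s4, s5, s6}.
States satisfying moving: {s0, s2, s3}.
States satisfying A[¬moving U moving]: {s0, s2, s3, s4}.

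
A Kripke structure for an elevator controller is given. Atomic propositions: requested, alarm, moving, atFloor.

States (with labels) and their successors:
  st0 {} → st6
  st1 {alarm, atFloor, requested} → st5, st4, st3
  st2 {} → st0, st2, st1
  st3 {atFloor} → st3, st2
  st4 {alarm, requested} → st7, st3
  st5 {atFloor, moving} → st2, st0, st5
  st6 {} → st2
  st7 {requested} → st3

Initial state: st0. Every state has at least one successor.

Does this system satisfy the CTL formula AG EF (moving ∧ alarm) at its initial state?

States satisfying EF (moving ∧ alarm): ∅.
States satisfying AG EF (moving ∧ alarm): ∅.
st0 is reachable from st0 and violates EF (moving ∧ alarm), so AG fails at st0.
st0 ∉ Sat(AG EF (moving ∧ alarm)).

Violated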